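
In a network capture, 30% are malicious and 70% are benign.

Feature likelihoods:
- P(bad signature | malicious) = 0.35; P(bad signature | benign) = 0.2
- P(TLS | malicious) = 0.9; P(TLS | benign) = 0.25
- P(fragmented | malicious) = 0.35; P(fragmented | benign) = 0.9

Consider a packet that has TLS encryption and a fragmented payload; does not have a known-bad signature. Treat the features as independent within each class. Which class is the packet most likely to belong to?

benign

malicious: 0.3 × (1−0.35) × 0.9 × 0.35 = 0.061425
benign: 0.7 × (1−0.2) × 0.25 × 0.9 = 0.126
Highest score → benign.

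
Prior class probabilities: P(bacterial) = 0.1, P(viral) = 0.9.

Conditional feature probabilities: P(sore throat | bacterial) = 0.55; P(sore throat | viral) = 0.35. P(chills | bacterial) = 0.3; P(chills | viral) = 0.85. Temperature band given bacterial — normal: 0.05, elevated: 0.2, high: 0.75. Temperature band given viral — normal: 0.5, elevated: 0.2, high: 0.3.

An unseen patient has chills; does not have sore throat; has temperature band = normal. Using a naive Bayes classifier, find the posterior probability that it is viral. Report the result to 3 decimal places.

0.997

bacterial: 0.1 × (1−0.55) × 0.3 × 0.05 = 0.000675
viral: 0.9 × (1−0.35) × 0.85 × 0.5 = 0.248625
P(viral | x) = 0.248625 / 0.2493 ≈ 0.997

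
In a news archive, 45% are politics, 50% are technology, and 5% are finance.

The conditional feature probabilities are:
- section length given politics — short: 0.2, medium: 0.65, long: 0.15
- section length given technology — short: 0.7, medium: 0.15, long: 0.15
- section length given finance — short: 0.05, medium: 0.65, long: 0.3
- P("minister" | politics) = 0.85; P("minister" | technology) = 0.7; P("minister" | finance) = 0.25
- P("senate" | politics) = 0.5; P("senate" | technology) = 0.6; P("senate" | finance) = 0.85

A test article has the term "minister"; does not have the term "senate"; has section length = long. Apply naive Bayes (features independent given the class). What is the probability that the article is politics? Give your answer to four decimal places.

politics: 0.45 × 0.15 × 0.85 × (1−0.5) = 0.0286875
technology: 0.5 × 0.15 × 0.7 × (1−0.6) = 0.021
finance: 0.05 × 0.3 × 0.25 × (1−0.85) = 0.0005625
P(politics | x) = 0.0286875 / 0.05025 ≈ 0.5709

0.5709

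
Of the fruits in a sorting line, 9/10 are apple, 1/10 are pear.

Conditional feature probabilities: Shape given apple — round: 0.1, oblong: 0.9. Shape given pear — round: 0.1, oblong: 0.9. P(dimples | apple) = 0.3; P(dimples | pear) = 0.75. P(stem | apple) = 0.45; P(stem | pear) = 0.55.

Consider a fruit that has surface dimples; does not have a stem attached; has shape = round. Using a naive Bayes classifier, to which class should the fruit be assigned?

apple: 0.9 × 0.1 × 0.3 × (1−0.45) = 0.01485
pear: 0.1 × 0.1 × 0.75 × (1−0.55) = 0.003375
Highest score → apple.

apple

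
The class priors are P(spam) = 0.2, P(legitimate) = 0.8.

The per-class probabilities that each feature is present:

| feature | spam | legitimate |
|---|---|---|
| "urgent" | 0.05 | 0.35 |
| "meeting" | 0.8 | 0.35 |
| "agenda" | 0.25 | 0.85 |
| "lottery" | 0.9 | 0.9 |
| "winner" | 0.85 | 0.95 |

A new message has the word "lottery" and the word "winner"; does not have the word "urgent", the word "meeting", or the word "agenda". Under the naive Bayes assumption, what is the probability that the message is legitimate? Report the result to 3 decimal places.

0.665

spam: 0.2 × (1−0.05) × (1−0.8) × (1−0.25) × 0.9 × 0.85 = 0.0218025
legitimate: 0.8 × (1−0.35) × (1−0.35) × (1−0.85) × 0.9 × 0.95 = 0.0433485
P(legitimate | x) = 0.0433485 / 0.065151 ≈ 0.665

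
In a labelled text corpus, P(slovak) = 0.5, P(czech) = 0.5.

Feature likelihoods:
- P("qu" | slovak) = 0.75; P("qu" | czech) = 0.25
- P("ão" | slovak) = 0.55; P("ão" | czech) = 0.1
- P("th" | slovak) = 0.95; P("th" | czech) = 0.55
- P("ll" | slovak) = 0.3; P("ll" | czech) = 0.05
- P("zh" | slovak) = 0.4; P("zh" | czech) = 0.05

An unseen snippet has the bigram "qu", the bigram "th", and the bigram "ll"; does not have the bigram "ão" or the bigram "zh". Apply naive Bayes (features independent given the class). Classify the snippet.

slovak

slovak: 0.5 × 0.75 × (1−0.55) × 0.95 × 0.3 × (1−0.4) = 0.02885625
czech: 0.5 × 0.25 × (1−0.1) × 0.55 × 0.05 × (1−0.05) = 0.0029390625
Highest score → slovak.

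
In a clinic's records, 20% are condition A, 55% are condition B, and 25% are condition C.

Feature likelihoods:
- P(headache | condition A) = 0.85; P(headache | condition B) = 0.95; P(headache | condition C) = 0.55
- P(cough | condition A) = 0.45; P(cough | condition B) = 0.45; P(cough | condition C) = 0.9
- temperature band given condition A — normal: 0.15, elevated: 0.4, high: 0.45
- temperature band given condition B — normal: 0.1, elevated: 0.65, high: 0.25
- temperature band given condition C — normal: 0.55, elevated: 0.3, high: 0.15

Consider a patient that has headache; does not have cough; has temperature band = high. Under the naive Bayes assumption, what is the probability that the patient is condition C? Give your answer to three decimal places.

condition A: 0.2 × 0.85 × (1−0.45) × 0.45 = 0.042075
condition B: 0.55 × 0.95 × (1−0.45) × 0.25 = 0.07184375
condition C: 0.25 × 0.55 × (1−0.9) × 0.15 = 0.0020625
P(condition C | x) = 0.0020625 / 0.11598125 ≈ 0.018

0.018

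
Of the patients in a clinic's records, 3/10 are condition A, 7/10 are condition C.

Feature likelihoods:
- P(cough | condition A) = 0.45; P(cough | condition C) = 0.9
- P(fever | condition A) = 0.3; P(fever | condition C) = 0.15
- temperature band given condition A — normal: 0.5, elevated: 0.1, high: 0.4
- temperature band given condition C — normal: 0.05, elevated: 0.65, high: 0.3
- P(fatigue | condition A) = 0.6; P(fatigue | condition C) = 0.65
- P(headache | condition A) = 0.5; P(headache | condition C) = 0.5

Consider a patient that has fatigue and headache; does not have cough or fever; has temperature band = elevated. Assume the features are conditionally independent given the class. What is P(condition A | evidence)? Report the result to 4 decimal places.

0.2161

condition A: 0.3 × (1−0.45) × (1−0.3) × 0.1 × 0.6 × 0.5 = 0.003465
condition C: 0.7 × (1−0.9) × (1−0.15) × 0.65 × 0.65 × 0.5 = 0.012569375
P(condition A | x) = 0.003465 / 0.016034375 ≈ 0.2161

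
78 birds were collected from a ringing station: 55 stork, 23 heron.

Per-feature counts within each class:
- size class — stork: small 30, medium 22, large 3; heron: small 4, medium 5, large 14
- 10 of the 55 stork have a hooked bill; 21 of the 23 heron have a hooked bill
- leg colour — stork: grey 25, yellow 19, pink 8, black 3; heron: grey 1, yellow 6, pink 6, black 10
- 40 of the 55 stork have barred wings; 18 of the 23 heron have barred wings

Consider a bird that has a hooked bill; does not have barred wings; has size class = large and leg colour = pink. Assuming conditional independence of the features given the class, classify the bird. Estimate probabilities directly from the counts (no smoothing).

stork: (55/78) × (3/55) × (10/55) × (8/55) × (15/55) ≈ 0.000277409
heron: (23/78) × (14/23) × (21/23) × (6/23) × (5/23) ≈ 0.00929374
Highest score → heron.

heron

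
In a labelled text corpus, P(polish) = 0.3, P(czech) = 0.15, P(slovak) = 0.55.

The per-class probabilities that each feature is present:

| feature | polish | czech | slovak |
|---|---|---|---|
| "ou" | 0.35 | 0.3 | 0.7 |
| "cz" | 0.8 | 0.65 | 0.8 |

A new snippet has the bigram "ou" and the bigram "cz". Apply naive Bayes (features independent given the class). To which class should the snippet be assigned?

polish: 0.3 × 0.35 × 0.8 = 0.084
czech: 0.15 × 0.3 × 0.65 = 0.02925
slovak: 0.55 × 0.7 × 0.8 = 0.308
Highest score → slovak.

slovak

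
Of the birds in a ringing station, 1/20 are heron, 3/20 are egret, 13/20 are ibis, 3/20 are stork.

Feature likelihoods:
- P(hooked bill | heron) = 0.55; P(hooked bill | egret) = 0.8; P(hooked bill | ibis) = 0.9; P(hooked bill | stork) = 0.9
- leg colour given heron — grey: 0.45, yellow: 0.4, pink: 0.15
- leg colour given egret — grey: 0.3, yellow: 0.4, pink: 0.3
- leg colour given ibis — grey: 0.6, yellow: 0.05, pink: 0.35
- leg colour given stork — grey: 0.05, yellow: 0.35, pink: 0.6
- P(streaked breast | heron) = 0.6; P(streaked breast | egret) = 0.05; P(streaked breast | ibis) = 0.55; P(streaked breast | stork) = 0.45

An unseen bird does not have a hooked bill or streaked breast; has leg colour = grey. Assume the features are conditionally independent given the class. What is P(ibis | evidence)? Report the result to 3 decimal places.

heron: 0.05 × (1−0.55) × 0.45 × (1−0.6) = 0.00405
egret: 0.15 × (1−0.8) × 0.3 × (1−0.05) = 0.00855
ibis: 0.65 × (1−0.9) × 0.6 × (1−0.55) = 0.01755
stork: 0.15 × (1−0.9) × 0.05 × (1−0.45) = 0.0004125
P(ibis | x) = 0.01755 / 0.0305625 ≈ 0.574

0.574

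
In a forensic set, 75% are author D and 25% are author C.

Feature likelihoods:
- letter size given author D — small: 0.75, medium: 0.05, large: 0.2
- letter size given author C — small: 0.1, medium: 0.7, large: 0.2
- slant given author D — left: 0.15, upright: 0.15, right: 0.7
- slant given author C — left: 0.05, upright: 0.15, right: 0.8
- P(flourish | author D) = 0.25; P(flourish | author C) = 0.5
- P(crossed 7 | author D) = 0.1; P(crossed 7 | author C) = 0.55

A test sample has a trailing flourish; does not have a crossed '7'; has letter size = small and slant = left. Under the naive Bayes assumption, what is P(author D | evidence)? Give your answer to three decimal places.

author D: 0.75 × 0.75 × 0.15 × 0.25 × (1−0.1) = 0.018984375
author C: 0.25 × 0.1 × 0.05 × 0.5 × (1−0.55) = 0.00028125
P(author D | x) = 0.018984375 / 0.019265625 ≈ 0.985

0.985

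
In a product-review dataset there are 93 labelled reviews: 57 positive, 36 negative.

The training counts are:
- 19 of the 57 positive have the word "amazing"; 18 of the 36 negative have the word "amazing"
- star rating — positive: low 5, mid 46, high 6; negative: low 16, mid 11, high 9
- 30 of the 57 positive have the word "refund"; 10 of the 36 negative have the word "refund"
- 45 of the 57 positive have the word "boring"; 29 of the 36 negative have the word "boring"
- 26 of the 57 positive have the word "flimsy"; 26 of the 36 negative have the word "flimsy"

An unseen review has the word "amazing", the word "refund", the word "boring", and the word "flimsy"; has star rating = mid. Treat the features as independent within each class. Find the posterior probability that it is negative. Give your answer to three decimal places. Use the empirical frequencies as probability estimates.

0.234

positive: (57/93) × (19/57) × (46/57) × (30/57) × (45/57) × (26/57) ≈ 0.031249
negative: (36/93) × (18/36) × (11/36) × (10/36) × (29/36) × (26/36) ≈ 0.00955748
P(negative | x) = 0.00955748 / 0.04080648 ≈ 0.234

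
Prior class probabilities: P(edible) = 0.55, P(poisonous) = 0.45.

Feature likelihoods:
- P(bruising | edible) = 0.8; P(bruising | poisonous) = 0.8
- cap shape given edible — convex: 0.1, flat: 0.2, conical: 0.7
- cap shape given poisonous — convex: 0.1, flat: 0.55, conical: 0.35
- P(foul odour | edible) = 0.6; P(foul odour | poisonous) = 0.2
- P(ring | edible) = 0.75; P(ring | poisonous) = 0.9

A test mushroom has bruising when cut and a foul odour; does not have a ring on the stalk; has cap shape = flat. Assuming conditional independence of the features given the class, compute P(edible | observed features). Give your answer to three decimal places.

edible: 0.55 × 0.8 × 0.2 × 0.6 × (1−0.75) = 0.0132
poisonous: 0.45 × 0.8 × 0.55 × 0.2 × (1−0.9) = 0.00396
P(edible | x) = 0.0132 / 0.01716 ≈ 0.769

0.769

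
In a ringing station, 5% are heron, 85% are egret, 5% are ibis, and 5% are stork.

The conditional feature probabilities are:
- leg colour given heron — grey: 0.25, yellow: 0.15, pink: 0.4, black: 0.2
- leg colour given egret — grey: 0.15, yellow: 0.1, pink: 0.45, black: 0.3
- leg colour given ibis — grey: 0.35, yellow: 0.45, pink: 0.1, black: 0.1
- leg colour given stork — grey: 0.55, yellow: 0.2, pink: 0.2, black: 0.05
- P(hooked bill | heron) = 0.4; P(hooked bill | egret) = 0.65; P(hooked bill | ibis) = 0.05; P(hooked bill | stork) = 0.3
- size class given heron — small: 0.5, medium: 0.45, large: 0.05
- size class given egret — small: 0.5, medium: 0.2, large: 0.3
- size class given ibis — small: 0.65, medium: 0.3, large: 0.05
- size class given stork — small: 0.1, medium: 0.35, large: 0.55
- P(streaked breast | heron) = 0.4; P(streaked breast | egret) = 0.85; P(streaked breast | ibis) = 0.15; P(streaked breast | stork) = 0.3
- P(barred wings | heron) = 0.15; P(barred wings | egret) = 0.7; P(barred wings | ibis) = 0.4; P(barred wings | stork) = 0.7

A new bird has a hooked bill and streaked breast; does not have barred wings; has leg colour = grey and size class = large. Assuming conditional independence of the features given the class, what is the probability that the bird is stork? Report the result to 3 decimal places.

heron: 0.05 × 0.25 × 0.4 × 0.05 × 0.4 × (1−0.15) = 0.000085
egret: 0.85 × 0.15 × 0.65 × 0.3 × 0.85 × (1−0.7) = 0.0063399375
ibis: 0.05 × 0.35 × 0.05 × 0.05 × 0.15 × (1−0.4) = 0.0000039375
stork: 0.05 × 0.55 × 0.3 × 0.55 × 0.3 × (1−0.7) = 0.000408375
P(stork | x) = 0.000408375 / 0.00683725 ≈ 0.060

0.060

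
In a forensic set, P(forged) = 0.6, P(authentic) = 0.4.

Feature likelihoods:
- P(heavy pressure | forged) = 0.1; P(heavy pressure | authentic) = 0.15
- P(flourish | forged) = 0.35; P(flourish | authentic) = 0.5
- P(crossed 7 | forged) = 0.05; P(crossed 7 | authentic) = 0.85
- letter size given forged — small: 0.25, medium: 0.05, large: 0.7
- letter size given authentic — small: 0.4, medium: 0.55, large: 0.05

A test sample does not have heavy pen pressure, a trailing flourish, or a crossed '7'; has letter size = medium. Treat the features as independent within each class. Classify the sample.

forged: 0.6 × (1−0.1) × (1−0.35) × (1−0.05) × 0.05 = 0.0166725
authentic: 0.4 × (1−0.15) × (1−0.5) × (1−0.85) × 0.55 = 0.014025
Highest score → forged.

forged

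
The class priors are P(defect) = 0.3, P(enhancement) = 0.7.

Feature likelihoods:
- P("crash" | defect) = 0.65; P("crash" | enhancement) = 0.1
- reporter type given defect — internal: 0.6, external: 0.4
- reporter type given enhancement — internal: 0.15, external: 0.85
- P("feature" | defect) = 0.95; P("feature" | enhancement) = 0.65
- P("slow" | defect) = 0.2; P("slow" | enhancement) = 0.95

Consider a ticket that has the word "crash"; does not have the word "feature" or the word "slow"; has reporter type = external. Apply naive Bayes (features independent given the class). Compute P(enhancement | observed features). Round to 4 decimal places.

defect: 0.3 × 0.65 × 0.4 × (1−0.95) × (1−0.2) = 0.00312
enhancement: 0.7 × 0.1 × 0.85 × (1−0.65) × (1−0.95) = 0.00104125
P(enhancement | x) = 0.00104125 / 0.00416125 ≈ 0.2502

0.2502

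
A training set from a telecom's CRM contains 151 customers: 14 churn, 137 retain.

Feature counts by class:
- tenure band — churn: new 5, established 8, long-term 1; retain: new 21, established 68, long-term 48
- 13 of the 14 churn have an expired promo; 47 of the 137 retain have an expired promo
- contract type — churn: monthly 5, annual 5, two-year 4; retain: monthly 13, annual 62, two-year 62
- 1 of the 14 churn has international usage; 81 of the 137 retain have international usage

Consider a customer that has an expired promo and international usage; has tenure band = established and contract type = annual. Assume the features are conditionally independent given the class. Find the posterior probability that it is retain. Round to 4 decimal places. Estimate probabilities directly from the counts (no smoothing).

churn: (14/151) × (8/14) × (13/14) × (5/14) × (1/14) ≈ 0.001255
retain: (137/151) × (68/137) × (47/137) × (62/137) × (81/137) ≈ 0.0413376
P(retain | x) = 0.0413376 / 0.0425926 ≈ 0.9705

0.9705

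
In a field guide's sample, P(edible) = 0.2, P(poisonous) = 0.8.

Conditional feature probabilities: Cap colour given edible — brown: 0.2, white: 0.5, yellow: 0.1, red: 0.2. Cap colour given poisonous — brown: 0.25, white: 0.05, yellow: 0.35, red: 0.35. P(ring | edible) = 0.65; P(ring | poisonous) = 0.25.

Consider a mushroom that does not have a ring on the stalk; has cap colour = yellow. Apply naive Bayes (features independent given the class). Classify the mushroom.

poisonous

edible: 0.2 × 0.1 × (1−0.65) = 0.007
poisonous: 0.8 × 0.35 × (1−0.25) = 0.21
Highest score → poisonous.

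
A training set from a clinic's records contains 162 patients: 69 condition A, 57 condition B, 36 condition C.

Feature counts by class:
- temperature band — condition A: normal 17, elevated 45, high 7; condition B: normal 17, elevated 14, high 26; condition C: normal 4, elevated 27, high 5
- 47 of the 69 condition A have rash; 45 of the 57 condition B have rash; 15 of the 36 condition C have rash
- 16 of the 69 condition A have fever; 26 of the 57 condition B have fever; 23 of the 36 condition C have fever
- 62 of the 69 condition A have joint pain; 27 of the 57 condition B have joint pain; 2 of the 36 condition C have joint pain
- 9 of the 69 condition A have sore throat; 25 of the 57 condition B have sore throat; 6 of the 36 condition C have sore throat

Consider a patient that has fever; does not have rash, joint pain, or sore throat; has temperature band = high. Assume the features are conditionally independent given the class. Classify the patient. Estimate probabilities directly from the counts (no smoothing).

condition A: (69/162) × (7/69) × (22/69) × (16/69) × (7/69) × (60/69) ≈ 0.000281824
condition B: (57/162) × (26/57) × (12/57) × (26/57) × (30/57) × (32/57) ≈ 0.00455391
condition C: (36/162) × (5/36) × (21/36) × (23/36) × (34/36) × (30/36) ≈ 0.009053
Highest score → condition C.

condition C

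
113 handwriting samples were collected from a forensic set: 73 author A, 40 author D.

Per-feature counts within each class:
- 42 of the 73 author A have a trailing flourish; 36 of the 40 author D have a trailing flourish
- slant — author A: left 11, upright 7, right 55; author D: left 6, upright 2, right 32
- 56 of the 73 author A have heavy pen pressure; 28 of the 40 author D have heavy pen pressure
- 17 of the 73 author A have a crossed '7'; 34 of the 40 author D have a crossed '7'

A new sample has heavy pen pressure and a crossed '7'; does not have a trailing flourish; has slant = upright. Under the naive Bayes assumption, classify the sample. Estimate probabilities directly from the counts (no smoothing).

author A

author A: (73/113) × (31/73) × (7/73) × (56/73) × (17/73) ≈ 0.00469948
author D: (40/113) × (4/40) × (2/40) × (28/40) × (34/40) ≈ 0.0010531
Highest score → author A.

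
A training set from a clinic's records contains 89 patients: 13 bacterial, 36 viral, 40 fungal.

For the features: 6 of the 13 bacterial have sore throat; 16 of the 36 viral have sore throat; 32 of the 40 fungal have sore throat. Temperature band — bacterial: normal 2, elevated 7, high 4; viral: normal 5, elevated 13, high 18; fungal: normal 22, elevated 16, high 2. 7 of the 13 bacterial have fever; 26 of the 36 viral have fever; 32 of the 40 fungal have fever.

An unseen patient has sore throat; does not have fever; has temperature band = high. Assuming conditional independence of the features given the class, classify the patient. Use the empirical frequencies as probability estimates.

bacterial: (13/89) × (6/13) × (4/13) × (6/13) ≈ 0.00957383
viral: (36/89) × (16/36) × (18/36) × (10/36) ≈ 0.0249688
fungal: (40/89) × (32/40) × (2/40) × (8/40) ≈ 0.00359551
Highest score → viral.

viral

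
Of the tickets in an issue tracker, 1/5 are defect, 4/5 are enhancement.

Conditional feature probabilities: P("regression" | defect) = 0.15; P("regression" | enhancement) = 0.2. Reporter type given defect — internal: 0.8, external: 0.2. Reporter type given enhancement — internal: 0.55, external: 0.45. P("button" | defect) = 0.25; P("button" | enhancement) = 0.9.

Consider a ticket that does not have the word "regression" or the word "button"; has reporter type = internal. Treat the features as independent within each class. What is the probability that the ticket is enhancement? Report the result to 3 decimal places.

defect: 0.2 × (1−0.15) × 0.8 × (1−0.25) = 0.102
enhancement: 0.8 × (1−0.2) × 0.55 × (1−0.9) = 0.0352
P(enhancement | x) = 0.0352 / 0.1372 ≈ 0.257

0.257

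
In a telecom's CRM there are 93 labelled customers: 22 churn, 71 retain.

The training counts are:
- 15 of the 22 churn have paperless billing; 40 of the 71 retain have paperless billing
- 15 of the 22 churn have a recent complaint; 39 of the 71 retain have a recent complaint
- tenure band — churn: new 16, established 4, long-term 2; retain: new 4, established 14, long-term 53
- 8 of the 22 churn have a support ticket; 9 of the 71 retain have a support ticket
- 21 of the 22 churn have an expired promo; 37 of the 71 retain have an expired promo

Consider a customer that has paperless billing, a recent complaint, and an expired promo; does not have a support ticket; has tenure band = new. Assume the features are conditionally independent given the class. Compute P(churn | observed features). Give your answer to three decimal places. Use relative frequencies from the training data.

churn: (22/93) × (15/22) × (15/22) × (16/22) × (14/22) × (21/22) ≈ 0.0485821
retain: (71/93) × (40/71) × (39/71) × (4/71) × (62/71) × (37/71) ≈ 0.00605706
P(churn | x) = 0.0485821 / 0.05463916 ≈ 0.889

0.889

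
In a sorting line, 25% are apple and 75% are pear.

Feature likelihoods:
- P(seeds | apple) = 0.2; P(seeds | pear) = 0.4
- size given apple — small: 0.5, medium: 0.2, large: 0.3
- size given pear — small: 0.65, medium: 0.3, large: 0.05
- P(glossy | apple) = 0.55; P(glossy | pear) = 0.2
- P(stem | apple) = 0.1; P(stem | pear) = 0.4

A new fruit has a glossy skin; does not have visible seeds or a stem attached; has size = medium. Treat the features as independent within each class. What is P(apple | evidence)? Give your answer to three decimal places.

apple: 0.25 × (1−0.2) × 0.2 × 0.55 × (1−0.1) = 0.0198
pear: 0.75 × (1−0.4) × 0.3 × 0.2 × (1−0.4) = 0.0162
P(apple | x) = 0.0198 / 0.036 ≈ 0.550

0.550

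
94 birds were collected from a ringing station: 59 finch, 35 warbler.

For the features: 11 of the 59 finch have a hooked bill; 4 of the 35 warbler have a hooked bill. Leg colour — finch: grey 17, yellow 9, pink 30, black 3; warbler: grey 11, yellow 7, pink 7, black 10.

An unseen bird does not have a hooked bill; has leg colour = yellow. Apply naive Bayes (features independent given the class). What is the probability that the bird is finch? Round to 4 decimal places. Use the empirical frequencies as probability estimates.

0.5415

finch: (59/94) × (48/59) × (9/59) ≈ 0.077894
warbler: (35/94) × (31/35) × (7/35) ≈ 0.0659574
P(finch | x) = 0.077894 / 0.1438514 ≈ 0.5415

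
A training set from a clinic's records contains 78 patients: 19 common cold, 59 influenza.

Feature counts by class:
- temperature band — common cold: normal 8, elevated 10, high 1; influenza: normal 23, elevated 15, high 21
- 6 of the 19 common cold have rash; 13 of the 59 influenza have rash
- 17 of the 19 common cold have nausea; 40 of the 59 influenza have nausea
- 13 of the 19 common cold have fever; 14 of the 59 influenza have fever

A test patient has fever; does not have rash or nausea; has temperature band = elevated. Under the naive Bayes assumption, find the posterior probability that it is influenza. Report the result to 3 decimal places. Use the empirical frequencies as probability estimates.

0.645

common cold: (19/78) × (10/19) × (13/19) × (2/19) × (13/19) ≈ 0.00631773
influenza: (59/78) × (15/59) × (46/59) × (19/59) × (14/59) ≈ 0.0114572
P(influenza | x) = 0.0114572 / 0.01777493 ≈ 0.645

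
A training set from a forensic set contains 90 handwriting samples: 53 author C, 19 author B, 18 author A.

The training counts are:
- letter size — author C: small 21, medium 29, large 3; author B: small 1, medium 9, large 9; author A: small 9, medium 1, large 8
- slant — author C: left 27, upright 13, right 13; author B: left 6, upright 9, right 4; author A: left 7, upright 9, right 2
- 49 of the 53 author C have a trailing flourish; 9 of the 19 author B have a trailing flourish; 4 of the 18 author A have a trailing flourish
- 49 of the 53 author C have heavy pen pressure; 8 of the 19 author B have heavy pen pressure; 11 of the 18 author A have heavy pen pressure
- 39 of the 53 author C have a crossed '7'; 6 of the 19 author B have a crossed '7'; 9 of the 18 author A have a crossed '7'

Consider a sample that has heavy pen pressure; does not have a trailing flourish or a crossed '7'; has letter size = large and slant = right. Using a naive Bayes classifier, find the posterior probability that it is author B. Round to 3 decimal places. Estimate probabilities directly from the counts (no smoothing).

0.561

author C: (53/90) × (3/53) × (13/53) × (4/53) × (49/53) × (14/53) ≈ 0.000150696
author B: (19/90) × (9/19) × (4/19) × (10/19) × (8/19) × (13/19) ≈ 0.00319212
author A: (18/90) × (8/18) × (2/18) × (14/18) × (11/18) × (9/18) ≈ 0.0023472
P(author B | x) = 0.00319212 / 0.005690016 ≈ 0.561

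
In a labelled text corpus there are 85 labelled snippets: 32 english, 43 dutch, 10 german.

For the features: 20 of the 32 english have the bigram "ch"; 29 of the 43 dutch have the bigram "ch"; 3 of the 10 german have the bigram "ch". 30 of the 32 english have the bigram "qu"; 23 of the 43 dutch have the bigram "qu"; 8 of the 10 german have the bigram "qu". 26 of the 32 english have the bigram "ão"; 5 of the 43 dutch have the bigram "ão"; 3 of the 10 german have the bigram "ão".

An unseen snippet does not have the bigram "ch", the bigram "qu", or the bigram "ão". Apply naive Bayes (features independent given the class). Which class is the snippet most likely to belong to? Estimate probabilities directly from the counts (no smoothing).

dutch

english: (32/85) × (12/32) × (2/32) × (6/32) ≈ 0.00165441
dutch: (43/85) × (14/43) × (20/43) × (38/43) ≈ 0.0676996
german: (10/85) × (7/10) × (2/10) × (7/10) ≈ 0.0115294
Highest score → dutch.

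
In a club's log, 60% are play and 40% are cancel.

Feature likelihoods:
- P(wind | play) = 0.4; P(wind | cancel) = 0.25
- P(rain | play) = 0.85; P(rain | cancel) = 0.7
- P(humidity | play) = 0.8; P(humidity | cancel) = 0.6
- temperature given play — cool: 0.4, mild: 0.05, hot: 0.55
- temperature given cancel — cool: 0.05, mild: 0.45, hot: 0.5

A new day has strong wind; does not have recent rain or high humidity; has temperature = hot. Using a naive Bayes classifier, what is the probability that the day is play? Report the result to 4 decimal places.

0.3976

play: 0.6 × 0.4 × (1−0.85) × (1−0.8) × 0.55 = 0.00396
cancel: 0.4 × 0.25 × (1−0.7) × (1−0.6) × 0.5 = 0.006
P(play | x) = 0.00396 / 0.00996 ≈ 0.3976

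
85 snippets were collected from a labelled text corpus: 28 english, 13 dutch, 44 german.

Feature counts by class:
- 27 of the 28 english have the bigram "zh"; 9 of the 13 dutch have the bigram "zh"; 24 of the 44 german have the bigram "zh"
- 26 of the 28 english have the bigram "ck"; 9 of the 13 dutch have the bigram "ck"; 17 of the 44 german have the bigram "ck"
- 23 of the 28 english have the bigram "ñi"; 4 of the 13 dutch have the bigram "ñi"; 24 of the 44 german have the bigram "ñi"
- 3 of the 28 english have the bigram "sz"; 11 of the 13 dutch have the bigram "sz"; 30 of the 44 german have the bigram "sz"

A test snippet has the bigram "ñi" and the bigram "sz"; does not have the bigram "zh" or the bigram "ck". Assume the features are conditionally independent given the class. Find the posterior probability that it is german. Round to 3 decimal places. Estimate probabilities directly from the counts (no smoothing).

0.933

english: (28/85) × (1/28) × (2/28) × (23/28) × (3/28) ≈ 0.0000739582
dutch: (13/85) × (4/13) × (4/13) × (4/13) × (11/13) ≈ 0.00376985
german: (44/85) × (20/44) × (27/44) × (24/44) × (30/44) ≈ 0.0536969
P(german | x) = 0.0536969 / 0.0575407082 ≈ 0.933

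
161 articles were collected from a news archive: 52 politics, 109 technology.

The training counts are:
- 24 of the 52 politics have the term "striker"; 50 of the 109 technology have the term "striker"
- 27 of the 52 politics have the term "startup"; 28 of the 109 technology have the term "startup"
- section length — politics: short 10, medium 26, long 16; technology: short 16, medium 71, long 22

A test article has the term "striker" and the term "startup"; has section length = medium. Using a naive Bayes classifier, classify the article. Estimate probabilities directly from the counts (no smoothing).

technology

politics: (52/161) × (24/52) × (27/52) × (26/52) ≈ 0.0387004
technology: (109/161) × (50/109) × (28/109) × (71/109) ≈ 0.0519646
Highest score → technology.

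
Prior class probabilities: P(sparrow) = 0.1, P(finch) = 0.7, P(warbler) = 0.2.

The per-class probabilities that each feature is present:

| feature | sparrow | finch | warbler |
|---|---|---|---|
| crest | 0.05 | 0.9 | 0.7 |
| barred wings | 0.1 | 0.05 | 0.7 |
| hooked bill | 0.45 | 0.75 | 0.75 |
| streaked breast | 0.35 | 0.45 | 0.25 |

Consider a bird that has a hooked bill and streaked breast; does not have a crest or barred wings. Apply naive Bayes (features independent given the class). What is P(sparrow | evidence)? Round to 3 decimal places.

sparrow: 0.1 × (1−0.05) × (1−0.1) × 0.45 × 0.35 = 0.01346625
finch: 0.7 × (1−0.9) × (1−0.05) × 0.75 × 0.45 = 0.02244375
warbler: 0.2 × (1−0.7) × (1−0.7) × 0.75 × 0.25 = 0.003375
P(sparrow | x) = 0.01346625 / 0.039285 ≈ 0.343

0.343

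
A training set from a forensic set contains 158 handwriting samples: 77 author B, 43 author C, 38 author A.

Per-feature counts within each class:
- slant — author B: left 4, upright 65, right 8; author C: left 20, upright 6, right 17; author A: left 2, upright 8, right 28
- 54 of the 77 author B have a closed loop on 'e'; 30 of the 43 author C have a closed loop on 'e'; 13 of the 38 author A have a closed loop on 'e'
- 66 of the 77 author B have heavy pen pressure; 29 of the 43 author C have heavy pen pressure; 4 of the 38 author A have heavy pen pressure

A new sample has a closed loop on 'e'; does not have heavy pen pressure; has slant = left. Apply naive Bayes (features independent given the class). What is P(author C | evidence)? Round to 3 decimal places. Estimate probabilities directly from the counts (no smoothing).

0.818

author B: (77/158) × (4/77) × (54/77) × (11/77) ≈ 0.00253634
author C: (43/158) × (20/43) × (30/43) × (14/43) ≈ 0.0287531
author A: (38/158) × (2/38) × (13/38) × (34/38) ≈ 0.00387461
P(author C | x) = 0.0287531 / 0.03516405 ≈ 0.818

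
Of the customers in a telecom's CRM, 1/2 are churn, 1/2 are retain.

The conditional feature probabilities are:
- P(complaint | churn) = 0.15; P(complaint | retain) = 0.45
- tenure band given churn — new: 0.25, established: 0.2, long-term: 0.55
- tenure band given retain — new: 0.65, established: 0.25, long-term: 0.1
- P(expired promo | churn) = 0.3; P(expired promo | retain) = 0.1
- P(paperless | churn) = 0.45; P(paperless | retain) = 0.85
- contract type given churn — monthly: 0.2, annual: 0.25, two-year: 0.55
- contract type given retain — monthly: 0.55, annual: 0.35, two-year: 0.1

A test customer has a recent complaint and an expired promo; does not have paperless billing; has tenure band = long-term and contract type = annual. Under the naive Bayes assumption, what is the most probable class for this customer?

churn

churn: 0.5 × 0.15 × 0.55 × 0.3 × (1−0.45) × 0.25 = 0.0017015625
retain: 0.5 × 0.45 × 0.1 × 0.1 × (1−0.85) × 0.35 = 0.000118125
Highest score → churn.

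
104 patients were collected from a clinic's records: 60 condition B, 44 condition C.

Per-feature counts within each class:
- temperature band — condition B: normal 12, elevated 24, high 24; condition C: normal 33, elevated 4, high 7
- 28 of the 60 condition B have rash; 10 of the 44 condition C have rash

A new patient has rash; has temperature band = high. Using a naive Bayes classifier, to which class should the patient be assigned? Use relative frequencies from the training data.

condition B

condition B: (60/104) × (24/60) × (28/60) ≈ 0.107692
condition C: (44/104) × (7/44) × (10/44) ≈ 0.0152972
Highest score → condition B.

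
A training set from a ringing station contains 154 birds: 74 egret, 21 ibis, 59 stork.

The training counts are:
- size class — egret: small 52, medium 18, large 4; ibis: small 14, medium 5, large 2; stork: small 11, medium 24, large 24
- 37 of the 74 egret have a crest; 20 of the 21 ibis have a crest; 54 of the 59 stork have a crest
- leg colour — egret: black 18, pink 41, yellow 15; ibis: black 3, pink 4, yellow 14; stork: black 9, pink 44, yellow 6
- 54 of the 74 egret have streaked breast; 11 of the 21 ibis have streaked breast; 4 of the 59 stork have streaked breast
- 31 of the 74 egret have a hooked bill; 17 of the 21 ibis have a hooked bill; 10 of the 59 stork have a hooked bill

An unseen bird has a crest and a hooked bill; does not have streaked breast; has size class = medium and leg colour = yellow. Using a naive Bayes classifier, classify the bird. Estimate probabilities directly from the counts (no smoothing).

ibis

egret: (74/154) × (18/74) × (37/74) × (15/74) × (20/74) × (31/74) ≈ 0.00134125
ibis: (21/154) × (5/21) × (20/21) × (14/21) × (10/21) × (17/21) ≈ 0.00794656
stork: (59/154) × (24/59) × (54/59) × (6/59) × (55/59) × (10/59) ≈ 0.00229187
Highest score → ibis.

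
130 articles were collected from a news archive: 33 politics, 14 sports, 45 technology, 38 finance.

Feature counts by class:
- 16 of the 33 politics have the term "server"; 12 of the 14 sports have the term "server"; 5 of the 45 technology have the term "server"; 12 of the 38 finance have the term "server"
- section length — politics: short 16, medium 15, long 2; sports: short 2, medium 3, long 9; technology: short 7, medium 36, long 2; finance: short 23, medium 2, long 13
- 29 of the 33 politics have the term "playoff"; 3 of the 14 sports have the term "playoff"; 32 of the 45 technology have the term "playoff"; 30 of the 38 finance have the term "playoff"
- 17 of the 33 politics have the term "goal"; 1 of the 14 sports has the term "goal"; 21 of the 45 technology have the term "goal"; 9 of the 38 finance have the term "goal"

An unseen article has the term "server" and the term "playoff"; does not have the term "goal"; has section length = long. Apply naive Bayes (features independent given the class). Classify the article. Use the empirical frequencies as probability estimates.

finance

politics: (33/130) × (16/33) × (2/33) × (29/33) × (16/33) ≈ 0.00317821
sports: (14/130) × (12/14) × (9/14) × (3/14) × (13/14) ≈ 0.0118076
technology: (45/130) × (5/45) × (2/45) × (32/45) × (24/45) ≈ 0.000648306
finance: (38/130) × (12/38) × (13/38) × (30/38) × (29/38) ≈ 0.0190261
Highest score → finance.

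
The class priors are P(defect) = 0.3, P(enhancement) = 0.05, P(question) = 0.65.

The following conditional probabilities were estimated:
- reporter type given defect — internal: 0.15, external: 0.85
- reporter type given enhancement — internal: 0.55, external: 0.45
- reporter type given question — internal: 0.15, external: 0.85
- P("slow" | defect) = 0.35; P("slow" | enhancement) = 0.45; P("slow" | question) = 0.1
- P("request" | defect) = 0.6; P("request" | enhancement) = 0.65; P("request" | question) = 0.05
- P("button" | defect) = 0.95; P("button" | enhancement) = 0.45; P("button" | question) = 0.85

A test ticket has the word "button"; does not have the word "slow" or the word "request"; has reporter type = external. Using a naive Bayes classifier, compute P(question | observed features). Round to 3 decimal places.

0.861

defect: 0.3 × 0.85 × (1−0.35) × (1−0.6) × 0.95 = 0.062985
enhancement: 0.05 × 0.45 × (1−0.45) × (1−0.65) × 0.45 = 0.0019490625
question: 0.65 × 0.85 × (1−0.1) × (1−0.05) × 0.85 = 0.401529375
P(question | x) = 0.401529375 / 0.4664634375 ≈ 0.861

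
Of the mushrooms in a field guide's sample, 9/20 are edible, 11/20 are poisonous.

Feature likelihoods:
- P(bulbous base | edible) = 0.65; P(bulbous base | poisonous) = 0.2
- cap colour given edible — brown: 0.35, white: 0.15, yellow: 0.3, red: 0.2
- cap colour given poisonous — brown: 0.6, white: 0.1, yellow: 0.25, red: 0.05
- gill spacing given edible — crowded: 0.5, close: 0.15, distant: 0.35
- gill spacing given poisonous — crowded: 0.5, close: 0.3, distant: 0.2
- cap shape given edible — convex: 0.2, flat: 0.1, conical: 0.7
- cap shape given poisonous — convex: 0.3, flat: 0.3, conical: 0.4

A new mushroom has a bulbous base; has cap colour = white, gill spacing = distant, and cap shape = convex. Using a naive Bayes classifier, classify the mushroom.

edible

edible: 0.45 × 0.65 × 0.15 × 0.35 × 0.2 = 0.00307125
poisonous: 0.55 × 0.2 × 0.1 × 0.2 × 0.3 = 0.00066
Highest score → edible.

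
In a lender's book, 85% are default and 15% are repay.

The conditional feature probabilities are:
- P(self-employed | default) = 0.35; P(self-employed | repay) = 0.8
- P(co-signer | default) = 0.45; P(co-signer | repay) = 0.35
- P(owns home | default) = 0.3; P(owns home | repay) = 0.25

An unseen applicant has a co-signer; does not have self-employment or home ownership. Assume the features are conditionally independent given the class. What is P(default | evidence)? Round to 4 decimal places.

0.9567

default: 0.85 × (1−0.35) × 0.45 × (1−0.3) = 0.1740375
repay: 0.15 × (1−0.8) × 0.35 × (1−0.25) = 0.007875
P(default | x) = 0.1740375 / 0.1819125 ≈ 0.9567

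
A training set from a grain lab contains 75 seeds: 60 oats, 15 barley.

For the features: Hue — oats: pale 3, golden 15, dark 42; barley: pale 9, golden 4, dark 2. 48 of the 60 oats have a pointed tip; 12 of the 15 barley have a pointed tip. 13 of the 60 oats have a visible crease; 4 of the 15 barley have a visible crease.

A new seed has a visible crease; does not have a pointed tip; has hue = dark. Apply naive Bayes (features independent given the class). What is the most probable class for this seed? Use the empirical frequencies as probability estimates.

oats: (60/75) × (42/60) × (12/60) × (13/60) ≈ 0.0242667
barley: (15/75) × (2/15) × (3/15) × (4/15) ≈ 0.00142222
Highest score → oats.

oats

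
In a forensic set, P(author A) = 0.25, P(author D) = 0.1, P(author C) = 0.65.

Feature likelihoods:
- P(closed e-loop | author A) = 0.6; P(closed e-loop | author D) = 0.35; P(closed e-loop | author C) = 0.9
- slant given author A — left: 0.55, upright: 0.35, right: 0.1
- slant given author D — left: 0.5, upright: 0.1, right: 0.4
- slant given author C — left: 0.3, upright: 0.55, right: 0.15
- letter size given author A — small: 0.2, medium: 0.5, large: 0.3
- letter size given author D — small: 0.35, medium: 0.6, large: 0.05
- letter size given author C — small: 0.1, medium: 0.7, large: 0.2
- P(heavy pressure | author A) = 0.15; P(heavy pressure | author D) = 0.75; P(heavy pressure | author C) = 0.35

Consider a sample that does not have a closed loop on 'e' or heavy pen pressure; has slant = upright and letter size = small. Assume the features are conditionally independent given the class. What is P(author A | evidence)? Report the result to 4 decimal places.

0.6729

author A: 0.25 × (1−0.6) × 0.35 × 0.2 × (1−0.15) = 0.00595
author D: 0.1 × (1−0.35) × 0.1 × 0.35 × (1−0.75) = 0.00056875
author C: 0.65 × (1−0.9) × 0.55 × 0.1 × (1−0.35) = 0.00232375
P(author A | x) = 0.00595 / 0.0088425 ≈ 0.6729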